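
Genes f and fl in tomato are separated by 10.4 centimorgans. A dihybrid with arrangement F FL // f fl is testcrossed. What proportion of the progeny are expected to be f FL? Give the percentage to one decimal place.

A map distance of 10.4 centimorgans corresponds to a recombination frequency of 0.104.
The F1 is F FL / f fl, so f FL is a recombinant gamete class with expected frequency r/2 = 0.104/2 = 0.0520.
That is 0.0520 = 5.2% of the progeny.

5.2%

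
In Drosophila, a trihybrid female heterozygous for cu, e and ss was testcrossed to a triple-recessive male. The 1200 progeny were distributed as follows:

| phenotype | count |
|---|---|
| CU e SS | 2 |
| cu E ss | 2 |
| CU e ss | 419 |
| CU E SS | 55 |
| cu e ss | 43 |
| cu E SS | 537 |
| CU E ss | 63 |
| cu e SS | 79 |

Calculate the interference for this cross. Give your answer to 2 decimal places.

0.68

The two most frequent reciprocal classes, cu E SS and CU e ss, are the parental types, so the F1 was cu E SS / CU e ss.
The two rarest classes, cu E ss and CU e SS, are the double crossovers. Comparing them with the parentals, only the ss allele has switched, so ss is the middle locus and the order is cu – ss – e.
cu–ss: (98 + 4)/1200 = 0.0850; ss–e: (142 + 4)/1200 = 0.1217.
Expected DCO frequency = 0.0850 × 0.1217 ≈ 0.01034; observed = 4/1200 ≈ 0.00333.
Coefficient of coincidence = 0.00333/0.01034 ≈ 0.32; interference = 1 − 0.32 = 0.68.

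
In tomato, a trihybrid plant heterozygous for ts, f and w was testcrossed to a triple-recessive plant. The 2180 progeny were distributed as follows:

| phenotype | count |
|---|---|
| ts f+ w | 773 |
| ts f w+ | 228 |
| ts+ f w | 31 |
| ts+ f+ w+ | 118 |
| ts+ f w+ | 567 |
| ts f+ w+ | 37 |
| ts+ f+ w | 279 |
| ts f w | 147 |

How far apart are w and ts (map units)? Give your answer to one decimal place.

The two most frequent reciprocal classes, ts f+ w and ts+ f w+, are the parental types, so the F1 was ts f+ w / ts+ f w+.
The two rarest classes, ts f+ w+ and ts+ f w, are the double crossovers. Comparing them with the parentals, only the w allele has switched, so w is the middle locus and the order is f – w – ts.
Crossovers in the w–ts interval produce the single-crossover classes ts+ f+ w and ts f w+ (279 + 228 = 507) plus the double crossovers (68).
RF(w–ts) = (507 + 68) / 2180 = 575/2180 = 0.2638 → 26.4 map units.

26.4 map units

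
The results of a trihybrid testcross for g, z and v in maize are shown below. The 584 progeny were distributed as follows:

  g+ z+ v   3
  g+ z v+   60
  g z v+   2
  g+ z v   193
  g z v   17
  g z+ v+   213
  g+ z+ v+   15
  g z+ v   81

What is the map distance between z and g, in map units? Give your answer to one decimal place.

The two most frequent reciprocal classes, g+ z v and g z+ v+, are the parental types, so the F1 was g+ z v / g z+ v+.
The two rarest classes, g+ z+ v and g z v+, are the double crossovers. Comparing them with the parentals, only the z allele has switched, so z is the middle locus and the order is v – z – g.
Crossovers in the z–g interval produce the single-crossover classes g z v and g+ z+ v+ (17 + 15 = 32) plus the double crossovers (5).
RF(z–g) = (32 + 5) / 584 = 37/584 = 0.0634 → 6.3 map units.

6.3 map units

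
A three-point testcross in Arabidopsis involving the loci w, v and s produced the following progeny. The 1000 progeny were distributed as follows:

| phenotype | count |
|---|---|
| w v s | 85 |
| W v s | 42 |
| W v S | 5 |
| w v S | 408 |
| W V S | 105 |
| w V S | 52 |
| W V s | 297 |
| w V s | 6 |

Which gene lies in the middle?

The two most frequent reciprocal classes, W V s and w v S, are the parental types, so the F1 was W V s / w v S.
The two rarest classes, w V s and W v S, are the double crossovers. Comparing them with the parentals, only the w allele has switched, so w is the middle locus and the order is s – w – v.

w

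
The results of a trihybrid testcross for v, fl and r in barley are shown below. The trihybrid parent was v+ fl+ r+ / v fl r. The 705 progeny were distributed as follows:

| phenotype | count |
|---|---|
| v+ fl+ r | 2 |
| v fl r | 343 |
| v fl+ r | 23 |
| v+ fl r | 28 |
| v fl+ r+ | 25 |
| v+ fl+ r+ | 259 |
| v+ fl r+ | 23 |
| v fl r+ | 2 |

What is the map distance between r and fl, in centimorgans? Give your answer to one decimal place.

The two rarest classes, v+ fl+ r and v fl r+, are the double crossovers. Comparing them with the parentals, only the r allele has switched, so r is the middle locus and the order is v – r – fl.
Crossovers in the r–fl interval produce the single-crossover classes v+ fl r+ and v fl+ r (23 + 23 = 46) plus the double crossovers (4).
RF(r–fl) = (46 + 4) / 705 = 50/705 = 0.0709 → 7.1 centimorgans.

7.1 centimorgans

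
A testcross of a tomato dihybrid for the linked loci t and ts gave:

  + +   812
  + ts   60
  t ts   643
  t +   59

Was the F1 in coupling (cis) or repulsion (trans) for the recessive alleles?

The two most frequent classes are + + (812) and t ts (643); these are the parental (non-recombinant) types.
So the F1 carried + + on one chromosome and t ts on the other — the recessive alleles are on the same chromosome (cis / coupling).

cis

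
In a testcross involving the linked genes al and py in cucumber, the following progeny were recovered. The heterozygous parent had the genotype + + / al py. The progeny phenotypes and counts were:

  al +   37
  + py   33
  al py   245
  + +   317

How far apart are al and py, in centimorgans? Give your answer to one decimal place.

11.1 centimorgans

The recombinant classes are + py and al +: 33 + 37 = 70.
Recombination frequency = 70/632 = 0.1108 ≈ 11.1%, i.e. 11.1 centimorgans.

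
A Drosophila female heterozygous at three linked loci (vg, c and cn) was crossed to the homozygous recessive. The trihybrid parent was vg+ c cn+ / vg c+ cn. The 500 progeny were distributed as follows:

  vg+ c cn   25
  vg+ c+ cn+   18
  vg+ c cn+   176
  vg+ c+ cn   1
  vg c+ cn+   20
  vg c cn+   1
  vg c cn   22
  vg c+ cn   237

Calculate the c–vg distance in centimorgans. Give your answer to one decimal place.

The two rarest classes, vg c cn+ and vg+ c+ cn, are the double crossovers. Comparing them with the parentals, only the vg allele has switched, so vg is the middle locus and the order is cn – vg – c.
Crossovers in the vg–c interval produce the single-crossover classes vg+ c+ cn+ and vg c cn (18 + 22 = 40) plus the double crossovers (2).
RF(vg–c) = (40 + 2) / 500 = 42/500 = 0.0840 → 8.4 centimorgans.

8.4 centimorgans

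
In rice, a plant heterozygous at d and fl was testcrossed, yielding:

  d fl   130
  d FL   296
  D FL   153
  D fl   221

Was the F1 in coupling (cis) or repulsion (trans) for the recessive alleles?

trans

The two most frequent classes are D fl (221) and d FL (296); these are the parental (non-recombinant) types.
So the F1 carried D fl on one chromosome and d FL on the other — the recessive alleles are on opposite chromosomes (trans / repulsion).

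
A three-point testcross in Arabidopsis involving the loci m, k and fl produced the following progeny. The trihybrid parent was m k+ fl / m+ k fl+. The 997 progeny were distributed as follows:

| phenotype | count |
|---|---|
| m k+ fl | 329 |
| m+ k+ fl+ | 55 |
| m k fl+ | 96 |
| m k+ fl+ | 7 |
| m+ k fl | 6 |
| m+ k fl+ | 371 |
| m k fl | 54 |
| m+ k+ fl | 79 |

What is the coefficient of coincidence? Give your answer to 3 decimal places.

The two rarest classes, m k+ fl+ and m+ k fl, are the double crossovers. Comparing them with the parentals, only the fl allele has switched, so fl is the middle locus and the order is k – fl – m.
k–fl: (109 + 13)/997 = 0.1224; fl–m: (175 + 13)/997 = 0.1886.
Expected DCO frequency = 0.1224 × 0.1886 ≈ 0.02308; observed = 13/997 ≈ 0.01304.
Coefficient of coincidence = 0.01304/0.02308 ≈ 0.565.

0.565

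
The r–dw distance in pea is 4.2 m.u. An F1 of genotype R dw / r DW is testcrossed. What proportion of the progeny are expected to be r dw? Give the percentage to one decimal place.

A map distance of 4.2 m.u. corresponds to a recombination frequency of 0.042.
The F1 is R dw / r DW, so r dw is a recombinant gamete class with expected frequency r/2 = 0.042/2 = 0.0210.
That is 0.0210 = 2.1% of the progeny.

2.1%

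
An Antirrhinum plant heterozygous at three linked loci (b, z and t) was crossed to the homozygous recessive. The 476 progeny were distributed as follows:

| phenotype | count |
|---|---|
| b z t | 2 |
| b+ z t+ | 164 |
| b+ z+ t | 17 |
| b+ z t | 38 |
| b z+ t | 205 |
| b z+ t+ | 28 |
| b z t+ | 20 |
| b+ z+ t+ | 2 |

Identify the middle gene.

z

The two most frequent reciprocal classes, b z+ t and b+ z t+, are the parental types, so the F1 was b z+ t / b+ z t+.
The two rarest classes, b z t and b+ z+ t+, are the double crossovers. Comparing them with the parentals, only the z allele has switched, so z is the middle locus and the order is t – z – b.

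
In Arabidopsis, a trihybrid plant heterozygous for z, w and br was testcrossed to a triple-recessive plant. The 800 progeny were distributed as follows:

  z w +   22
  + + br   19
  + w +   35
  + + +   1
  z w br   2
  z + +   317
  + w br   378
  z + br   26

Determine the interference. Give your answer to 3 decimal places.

0.148

The two most frequent reciprocal classes, z + + and + w br, are the parental types, so the F1 was z + + / + w br.
The two rarest classes, + + + and z w br, are the double crossovers. Comparing them with the parentals, only the z allele has switched, so z is the middle locus and the order is w – z – br.
w–z: (41 + 3)/800 = 0.0550; z–br: (61 + 3)/800 = 0.0800.
Expected DCO frequency = 0.0550 × 0.0800 ≈ 0.00440; observed = 3/800 ≈ 0.00375.
Coefficient of coincidence = 0.00375/0.00440 ≈ 0.852; interference = 1 − 0.852 = 0.148.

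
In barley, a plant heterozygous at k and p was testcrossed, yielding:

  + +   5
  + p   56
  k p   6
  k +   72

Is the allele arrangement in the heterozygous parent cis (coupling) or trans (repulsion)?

trans

The two most frequent classes are + p (56) and k + (72); these are the parental (non-recombinant) types.
So the F1 carried + p on one chromosome and k + on the other — the recessive alleles are on opposite chromosomes (trans / repulsion).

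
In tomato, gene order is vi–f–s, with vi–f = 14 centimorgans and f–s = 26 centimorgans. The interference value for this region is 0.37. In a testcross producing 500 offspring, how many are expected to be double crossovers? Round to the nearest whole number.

11

Map distances give recombination frequencies of 0.140 and 0.260 for the two intervals.
With interference 0.37 (so coincidence = 0.63), expected double-crossover frequency = 0.140 × 0.260 × 0.63 = 0.02293.
Expected number = 0.02293 × 500 = 11.47 ≈ 11.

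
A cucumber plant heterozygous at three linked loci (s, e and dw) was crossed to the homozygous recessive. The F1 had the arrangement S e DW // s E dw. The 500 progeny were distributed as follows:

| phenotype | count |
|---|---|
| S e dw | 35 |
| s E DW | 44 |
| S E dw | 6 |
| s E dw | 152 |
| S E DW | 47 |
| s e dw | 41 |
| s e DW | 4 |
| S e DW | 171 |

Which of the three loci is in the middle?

s

The two rarest classes, s e DW and S E dw, are the double crossovers. Comparing them with the parentals, only the s allele has switched, so s is the middle locus and the order is dw – s – e.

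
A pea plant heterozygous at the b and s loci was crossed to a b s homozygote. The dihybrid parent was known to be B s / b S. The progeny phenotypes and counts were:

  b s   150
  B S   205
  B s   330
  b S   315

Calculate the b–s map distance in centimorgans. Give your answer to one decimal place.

35.5 centimorgans

The recombinant classes are B S and b s: 205 + 150 = 355.
Recombination frequency = 355/1000 = 0.3550 ≈ 35.5%, i.e. 35.5 centimorgans.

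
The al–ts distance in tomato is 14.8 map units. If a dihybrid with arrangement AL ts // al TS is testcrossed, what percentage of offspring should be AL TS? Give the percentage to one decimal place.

7.4%

A map distance of 14.8 map units corresponds to a recombination frequency of 0.148.
The F1 is AL ts / al TS, so AL TS is a recombinant gamete class with expected frequency r/2 = 0.148/2 = 0.0740.
That is 0.0740 = 7.4% of the progeny.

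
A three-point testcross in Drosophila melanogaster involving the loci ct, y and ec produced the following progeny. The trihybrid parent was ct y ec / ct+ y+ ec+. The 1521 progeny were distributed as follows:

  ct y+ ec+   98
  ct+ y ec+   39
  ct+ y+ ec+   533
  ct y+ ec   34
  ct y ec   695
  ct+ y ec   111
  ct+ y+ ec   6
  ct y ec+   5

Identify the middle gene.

ec

The two rarest classes, ct y ec+ and ct+ y+ ec, are the double crossovers. Comparing them with the parentals, only the ec allele has switched, so ec is the middle locus and the order is ct – ec – y.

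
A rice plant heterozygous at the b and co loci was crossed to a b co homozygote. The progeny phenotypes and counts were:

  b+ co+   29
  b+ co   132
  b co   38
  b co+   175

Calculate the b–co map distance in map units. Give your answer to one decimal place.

17.9 map units

The two most frequent classes, b+ co (132) and b co+ (175), are the parental types, so the F1 was b+ co / b co+.
The recombinant classes are b+ co+ and b co: 29 + 38 = 67.
Recombination frequency = 67/374 = 0.1791 ≈ 17.9%, i.e. 17.9 map units.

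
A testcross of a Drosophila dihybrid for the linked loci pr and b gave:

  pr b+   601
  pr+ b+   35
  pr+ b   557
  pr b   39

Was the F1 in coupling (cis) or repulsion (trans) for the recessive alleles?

The two most frequent classes are pr+ b (557) and pr b+ (601); these are the parental (non-recombinant) types.
So the F1 carried pr+ b on one chromosome and pr b+ on the other — the recessive alleles are on opposite chromosomes (trans / repulsion).

trans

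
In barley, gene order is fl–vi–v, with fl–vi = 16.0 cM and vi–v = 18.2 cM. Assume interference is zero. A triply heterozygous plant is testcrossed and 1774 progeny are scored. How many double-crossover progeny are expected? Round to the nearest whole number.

52

Map distances give recombination frequencies of 0.160 and 0.182 for the two intervals.
With no interference, expected double-crossover frequency = 0.160 × 0.182 = 0.02912.
Expected number = 0.02912 × 1774 = 51.66 ≈ 52.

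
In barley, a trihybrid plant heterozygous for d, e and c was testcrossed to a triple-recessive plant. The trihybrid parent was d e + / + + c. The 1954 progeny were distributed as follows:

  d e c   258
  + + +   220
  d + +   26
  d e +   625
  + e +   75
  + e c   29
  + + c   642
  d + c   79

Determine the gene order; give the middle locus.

The two rarest classes, d + + and + e c, are the double crossovers. Comparing them with the parentals, only the e allele has switched, so e is the middle locus and the order is d – e – c.

e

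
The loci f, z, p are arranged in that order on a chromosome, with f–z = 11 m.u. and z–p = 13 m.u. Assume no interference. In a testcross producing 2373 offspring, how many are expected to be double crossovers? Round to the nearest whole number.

34

Map distances give recombination frequencies of 0.110 and 0.130 for the two intervals.
With no interference, expected double-crossover frequency = 0.110 × 0.130 = 0.01430.
Expected number = 0.01430 × 2373 = 33.93 ≈ 34.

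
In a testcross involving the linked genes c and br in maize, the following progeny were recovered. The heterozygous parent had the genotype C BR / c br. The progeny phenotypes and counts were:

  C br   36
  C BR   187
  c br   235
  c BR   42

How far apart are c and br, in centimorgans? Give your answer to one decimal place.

15.6 centimorgans

The recombinant classes are C br and c BR: 36 + 42 = 78.
Recombination frequency = 78/500 = 0.1560 ≈ 15.6%, i.e. 15.6 centimorgans.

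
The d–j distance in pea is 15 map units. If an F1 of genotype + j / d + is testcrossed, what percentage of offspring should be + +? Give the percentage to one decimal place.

7.5%

A map distance of 15 map units corresponds to a recombination frequency of 0.150.
The F1 is + j / d +, so + + is a recombinant gamete class with expected frequency r/2 = 0.150/2 = 0.0750.
That is 0.0750 = 7.5% of the progeny.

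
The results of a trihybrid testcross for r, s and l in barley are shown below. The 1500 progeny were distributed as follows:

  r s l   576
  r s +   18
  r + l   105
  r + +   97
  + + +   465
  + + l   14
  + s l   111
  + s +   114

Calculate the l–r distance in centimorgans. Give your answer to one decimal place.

The two most frequent reciprocal classes, + + + and r s l, are the parental types, so the F1 was + + + / r s l.
The two rarest classes, + + l and r s +, are the double crossovers. Comparing them with the parentals, only the l allele has switched, so l is the middle locus and the order is s – l – r.
Crossovers in the l–r interval produce the single-crossover classes r + + and + s l (97 + 111 = 208) plus the double crossovers (32).
RF(l–r) = (208 + 32) / 1500 = 240/1500 = 0.1600 → 16.0 centimorgans.

16.0 centimorgans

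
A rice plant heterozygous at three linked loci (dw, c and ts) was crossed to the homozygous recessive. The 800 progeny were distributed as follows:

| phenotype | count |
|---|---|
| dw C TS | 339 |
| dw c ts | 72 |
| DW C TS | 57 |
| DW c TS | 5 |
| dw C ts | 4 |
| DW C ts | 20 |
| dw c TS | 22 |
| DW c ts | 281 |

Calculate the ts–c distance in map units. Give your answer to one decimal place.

The two most frequent reciprocal classes, DW c ts and dw C TS, are the parental types, so the F1 was DW c ts / dw C TS.
The two rarest classes, DW c TS and dw C ts, are the double crossovers. Comparing them with the parentals, only the ts allele has switched, so ts is the middle locus and the order is c – ts – dw.
Crossovers in the c–ts interval produce the single-crossover classes DW C ts and dw c TS (20 + 22 = 42) plus the double crossovers (9).
RF(c–ts) = (42 + 9) / 800 = 51/800 = 0.0638 → 6.4 map units.

6.4 map units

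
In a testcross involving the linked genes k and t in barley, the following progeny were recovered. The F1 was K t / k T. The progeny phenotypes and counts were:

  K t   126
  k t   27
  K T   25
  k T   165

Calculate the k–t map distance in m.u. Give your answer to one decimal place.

15.2 m.u.

The recombinant classes are K T and k t: 25 + 27 = 52.
Recombination frequency = 52/343 = 0.1516 ≈ 15.2%, i.e. 15.2 m.u.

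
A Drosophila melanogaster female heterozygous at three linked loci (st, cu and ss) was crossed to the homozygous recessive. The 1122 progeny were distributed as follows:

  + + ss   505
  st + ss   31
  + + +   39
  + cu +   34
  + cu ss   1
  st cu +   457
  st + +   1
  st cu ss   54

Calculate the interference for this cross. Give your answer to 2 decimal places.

0.65

The two most frequent reciprocal classes, st cu + and + + ss, are the parental types, so the F1 was st cu + / + + ss.
The two rarest classes, st + + and + cu ss, are the double crossovers. Comparing them with the parentals, only the cu allele has switched, so cu is the middle locus and the order is st – cu – ss.
st–cu: (65 + 2)/1122 = 0.0597; cu–ss: (93 + 2)/1122 = 0.0847.
Expected DCO frequency = 0.0597 × 0.0847 ≈ 0.00506; observed = 2/1122 ≈ 0.00178.
Coefficient of coincidence = 0.00178/0.00506 ≈ 0.35; interference = 1 − 0.35 = 0.65.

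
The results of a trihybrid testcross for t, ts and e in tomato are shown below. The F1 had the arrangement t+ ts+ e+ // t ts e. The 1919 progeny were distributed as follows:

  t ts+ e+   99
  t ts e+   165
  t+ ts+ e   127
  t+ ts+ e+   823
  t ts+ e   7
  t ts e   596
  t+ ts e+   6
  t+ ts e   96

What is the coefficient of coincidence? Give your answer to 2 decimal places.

The two rarest classes, t+ ts e+ and t ts+ e, are the double crossovers. Comparing them with the parentals, only the ts allele has switched, so ts is the middle locus and the order is e – ts – t.
e–ts: (292 + 13)/1919 = 0.1589; ts–t: (195 + 13)/1919 = 0.1084.
Expected DCO frequency = 0.1589 × 0.1084 ≈ 0.01722; observed = 13/1919 ≈ 0.00677.
Coefficient of coincidence = 0.00677/0.01722 ≈ 0.39.

0.39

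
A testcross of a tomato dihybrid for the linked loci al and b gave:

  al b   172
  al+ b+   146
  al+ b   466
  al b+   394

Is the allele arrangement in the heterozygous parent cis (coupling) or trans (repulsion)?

The two most frequent classes are al+ b (466) and al b+ (394); these are the parental (non-recombinant) types.
So the F1 carried al+ b on one chromosome and al b+ on the other — the recessive alleles are on opposite chromosomes (trans / repulsion).

trans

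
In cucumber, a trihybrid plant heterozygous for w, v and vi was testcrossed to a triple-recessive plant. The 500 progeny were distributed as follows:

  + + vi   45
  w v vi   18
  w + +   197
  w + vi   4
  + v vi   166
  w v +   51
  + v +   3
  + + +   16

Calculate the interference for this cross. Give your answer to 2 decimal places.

The two most frequent reciprocal classes, + v vi and w + +, are the parental types, so the F1 was + v vi / w + +.
The two rarest classes, + v + and w + vi, are the double crossovers. Comparing them with the parentals, only the vi allele has switched, so vi is the middle locus and the order is w – vi – v.
w–vi: (34 + 7)/500 = 0.0820; vi–v: (96 + 7)/500 = 0.2060.
Expected DCO frequency = 0.0820 × 0.2060 ≈ 0.01689; observed = 7/500 ≈ 0.01400.
Coefficient of coincidence = 0.01400/0.01689 ≈ 0.83; interference = 1 − 0.83 = 0.17.

0.17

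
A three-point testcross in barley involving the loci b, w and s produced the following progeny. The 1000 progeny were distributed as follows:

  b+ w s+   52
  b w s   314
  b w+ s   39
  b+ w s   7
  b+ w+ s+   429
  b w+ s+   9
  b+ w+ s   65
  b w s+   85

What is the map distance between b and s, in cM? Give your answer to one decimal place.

16.6 cM

The two most frequent reciprocal classes, b w s and b+ w+ s+, are the parental types, so the F1 was b w s / b+ w+ s+.
The two rarest classes, b+ w s and b w+ s+, are the double crossovers. Comparing them with the parentals, only the b allele has switched, so b is the middle locus and the order is w – b – s.
Crossovers in the b–s interval produce the single-crossover classes b w s+ and b+ w+ s (85 + 65 = 150) plus the double crossovers (16).
RF(b–s) = (150 + 16) / 1000 = 166/1000 = 0.1660 → 16.6 cM.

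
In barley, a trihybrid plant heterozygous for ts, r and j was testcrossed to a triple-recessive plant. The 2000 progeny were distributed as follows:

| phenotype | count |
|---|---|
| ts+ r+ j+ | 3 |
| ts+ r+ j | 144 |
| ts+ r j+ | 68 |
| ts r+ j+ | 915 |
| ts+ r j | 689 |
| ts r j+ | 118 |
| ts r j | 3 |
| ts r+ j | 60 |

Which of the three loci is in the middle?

ts

The two most frequent reciprocal classes, ts r+ j+ and ts+ r j, are the parental types, so the F1 was ts r+ j+ / ts+ r j.
The two rarest classes, ts+ r+ j+ and ts r j, are the double crossovers. Comparing them with the parentals, only the ts allele has switched, so ts is the middle locus and the order is j – ts – r.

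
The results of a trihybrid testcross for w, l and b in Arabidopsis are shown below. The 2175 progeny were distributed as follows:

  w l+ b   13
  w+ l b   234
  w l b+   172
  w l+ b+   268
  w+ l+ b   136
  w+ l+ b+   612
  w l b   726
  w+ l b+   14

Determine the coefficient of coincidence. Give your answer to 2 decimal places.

0.33

The two most frequent reciprocal classes, w+ l+ b+ and w l b, are the parental types, so the F1 was w+ l+ b+ / w l b.
The two rarest classes, w+ l b+ and w l+ b, are the double crossovers. Comparing them with the parentals, only the l allele has switched, so l is the middle locus and the order is w – l – b.
w–l: (502 + 27)/2175 = 0.2432; l–b: (308 + 27)/2175 = 0.1540.
Expected DCO frequency = 0.2432 × 0.1540 ≈ 0.03745; observed = 27/2175 ≈ 0.01241.
Coefficient of coincidence = 0.01241/0.03745 ≈ 0.33.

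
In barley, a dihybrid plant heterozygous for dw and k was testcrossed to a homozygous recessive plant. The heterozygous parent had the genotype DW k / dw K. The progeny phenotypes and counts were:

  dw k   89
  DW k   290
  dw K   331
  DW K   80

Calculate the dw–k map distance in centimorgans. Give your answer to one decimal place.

21.4 centimorgans

The recombinant classes are DW K and dw k: 80 + 89 = 169.
Recombination frequency = 169/790 = 0.2139 ≈ 21.4%, i.e. 21.4 centimorgans.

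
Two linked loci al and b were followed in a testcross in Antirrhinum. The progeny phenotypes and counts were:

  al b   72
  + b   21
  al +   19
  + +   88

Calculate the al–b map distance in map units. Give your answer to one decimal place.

20.0 map units

The two most frequent classes, + + (88) and al b (72), are the parental types, so the F1 was + + / al b.
The recombinant classes are + b and al +: 21 + 19 = 40.
Recombination frequency = 40/200 = 0.2000 ≈ 20.0%, i.e. 20.0 map units.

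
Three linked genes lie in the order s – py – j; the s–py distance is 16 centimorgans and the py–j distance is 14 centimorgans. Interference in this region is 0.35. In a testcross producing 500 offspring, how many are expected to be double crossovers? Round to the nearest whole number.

7

Map distances give recombination frequencies of 0.160 and 0.140 for the two intervals.
With interference 0.35 (so coincidence = 0.65), expected double-crossover frequency = 0.160 × 0.140 × 0.65 = 0.01456.
Expected number = 0.01456 × 500 = 7.28 ≈ 7.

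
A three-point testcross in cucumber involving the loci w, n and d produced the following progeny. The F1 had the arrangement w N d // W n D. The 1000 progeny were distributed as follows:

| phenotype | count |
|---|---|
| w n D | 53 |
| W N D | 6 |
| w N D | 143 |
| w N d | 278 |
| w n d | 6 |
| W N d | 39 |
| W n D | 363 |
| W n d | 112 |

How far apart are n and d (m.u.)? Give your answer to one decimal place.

26.7 m.u.

The two rarest classes, w n d and W N D, are the double crossovers. Comparing them with the parentals, only the n allele has switched, so n is the middle locus and the order is w – n – d.
Crossovers in the n–d interval produce the single-crossover classes w N D and W n d (143 + 112 = 255) plus the double crossovers (12).
RF(n–d) = (255 + 12) / 1000 = 267/1000 = 0.2670 → 26.7 m.u.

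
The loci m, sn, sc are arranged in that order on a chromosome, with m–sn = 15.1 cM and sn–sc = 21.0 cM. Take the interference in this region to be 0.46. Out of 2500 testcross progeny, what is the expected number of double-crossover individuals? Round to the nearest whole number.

43

Map distances give recombination frequencies of 0.151 and 0.210 for the two intervals.
With interference 0.46 (so coincidence = 0.54), expected double-crossover frequency = 0.151 × 0.210 × 0.54 = 0.01712.
Expected number = 0.01712 × 2500 = 42.81 ≈ 43.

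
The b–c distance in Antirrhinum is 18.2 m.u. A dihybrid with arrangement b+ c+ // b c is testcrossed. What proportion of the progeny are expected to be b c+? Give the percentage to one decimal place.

9.1%

A map distance of 18.2 m.u. corresponds to a recombination frequency of 0.182.
The F1 is b+ c+ / b c, so b c+ is a recombinant gamete class with expected frequency r/2 = 0.182/2 = 0.0910.
That is 0.0910 = 9.1% of the progeny.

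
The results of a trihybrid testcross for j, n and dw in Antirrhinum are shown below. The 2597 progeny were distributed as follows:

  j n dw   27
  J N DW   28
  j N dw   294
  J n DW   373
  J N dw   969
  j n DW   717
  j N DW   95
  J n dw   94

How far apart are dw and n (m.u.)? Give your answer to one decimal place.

The two most frequent reciprocal classes, j n DW and J N dw, are the parental types, so the F1 was j n DW / J N dw.
The two rarest classes, j n dw and J N DW, are the double crossovers. Comparing them with the parentals, only the dw allele has switched, so dw is the middle locus and the order is n – dw – j.
Crossovers in the n–dw interval produce the single-crossover classes j N DW and J n dw (95 + 94 = 189) plus the double crossovers (55).
RF(n–dw) = (189 + 55) / 2597 = 244/2597 = 0.0940 → 9.4 m.u.

9.4 m.u.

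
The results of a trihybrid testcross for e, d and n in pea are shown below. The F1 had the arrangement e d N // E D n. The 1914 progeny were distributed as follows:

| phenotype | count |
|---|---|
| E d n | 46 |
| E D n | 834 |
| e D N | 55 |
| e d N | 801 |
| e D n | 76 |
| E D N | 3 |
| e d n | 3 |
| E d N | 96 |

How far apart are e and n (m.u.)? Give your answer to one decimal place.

The two rarest classes, e d n and E D N, are the double crossovers. Comparing them with the parentals, only the n allele has switched, so n is the middle locus and the order is d – n – e.
Crossovers in the n–e interval produce the single-crossover classes E d N and e D n (96 + 76 = 172) plus the double crossovers (6).
RF(n–e) = (172 + 6) / 1914 = 178/1914 = 0.0930 → 9.3 m.u.

9.3 m.u.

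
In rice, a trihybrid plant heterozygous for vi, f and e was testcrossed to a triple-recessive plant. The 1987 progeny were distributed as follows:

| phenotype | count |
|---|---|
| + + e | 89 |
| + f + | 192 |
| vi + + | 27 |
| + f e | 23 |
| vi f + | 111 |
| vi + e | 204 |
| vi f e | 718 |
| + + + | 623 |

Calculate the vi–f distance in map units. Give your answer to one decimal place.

The two most frequent reciprocal classes, + + + and vi f e, are the parental types, so the F1 was + + + / vi f e.
The two rarest classes, vi + + and + f e, are the double crossovers. Comparing them with the parentals, only the vi allele has switched, so vi is the middle locus and the order is e – vi – f.
Crossovers in the vi–f interval produce the single-crossover classes + f + and vi + e (192 + 204 = 396) plus the double crossovers (50).
RF(vi–f) = (396 + 50) / 1987 = 446/1987 = 0.2245 → 22.4 map units.

22.4 map units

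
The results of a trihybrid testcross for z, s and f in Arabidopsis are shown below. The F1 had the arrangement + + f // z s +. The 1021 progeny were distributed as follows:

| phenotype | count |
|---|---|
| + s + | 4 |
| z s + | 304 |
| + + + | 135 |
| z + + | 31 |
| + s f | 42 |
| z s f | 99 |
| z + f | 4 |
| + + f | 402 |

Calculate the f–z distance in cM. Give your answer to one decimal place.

23.7 cM

The two rarest classes, z + f and + s +, are the double crossovers. Comparing them with the parentals, only the z allele has switched, so z is the middle locus and the order is f – z – s.
Crossovers in the f–z interval produce the single-crossover classes + + + and z s f (135 + 99 = 234) plus the double crossovers (8).
RF(f–z) = (234 + 8) / 1021 = 242/1021 = 0.2370 → 23.7 cM.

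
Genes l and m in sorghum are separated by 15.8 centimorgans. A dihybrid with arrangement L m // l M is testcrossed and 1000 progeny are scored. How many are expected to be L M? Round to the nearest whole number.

79

A map distance of 15.8 centimorgans corresponds to a recombination frequency of 0.158.
The F1 is L m / l M, so L M is a recombinant gamete class with expected frequency r/2 = 0.158/2 = 0.0790.
Expected number = 0.0790 × 1000 = 79.00 ≈ 79.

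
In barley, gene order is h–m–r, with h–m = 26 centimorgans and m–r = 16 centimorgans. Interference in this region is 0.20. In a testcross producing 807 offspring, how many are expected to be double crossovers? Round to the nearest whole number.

27

Map distances give recombination frequencies of 0.260 and 0.160 for the two intervals.
With interference 0.20 (so coincidence = 0.80), expected double-crossover frequency = 0.260 × 0.160 × 0.80 = 0.03328.
Expected number = 0.03328 × 807 = 26.86 ≈ 27.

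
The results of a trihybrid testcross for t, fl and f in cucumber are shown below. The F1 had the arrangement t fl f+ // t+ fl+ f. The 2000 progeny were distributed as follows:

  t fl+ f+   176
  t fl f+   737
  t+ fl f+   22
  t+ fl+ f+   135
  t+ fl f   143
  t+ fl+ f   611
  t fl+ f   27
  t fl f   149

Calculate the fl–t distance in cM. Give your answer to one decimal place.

The two rarest classes, t+ fl f+ and t fl+ f, are the double crossovers. Comparing them with the parentals, only the t allele has switched, so t is the middle locus and the order is f – t – fl.
Crossovers in the t–fl interval produce the single-crossover classes t fl+ f+ and t+ fl f (176 + 143 = 319) plus the double crossovers (49).
RF(t–fl) = (319 + 49) / 2000 = 368/2000 = 0.1840 → 18.4 cM.

18.4 cM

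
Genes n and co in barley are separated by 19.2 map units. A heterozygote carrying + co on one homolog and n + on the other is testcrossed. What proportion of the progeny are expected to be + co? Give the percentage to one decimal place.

40.4%

A map distance of 19.2 map units corresponds to a recombination frequency of 0.192.
The F1 is + co / n +, so + co is a parental gamete class with expected frequency (1 − r)/2 = 0.808/2 = 0.4040.
That is 0.4040 = 40.4% of the progeny.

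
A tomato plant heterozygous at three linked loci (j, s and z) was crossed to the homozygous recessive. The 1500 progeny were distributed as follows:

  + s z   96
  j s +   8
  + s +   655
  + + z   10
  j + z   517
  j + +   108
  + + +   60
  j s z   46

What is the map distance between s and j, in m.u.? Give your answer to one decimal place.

The two most frequent reciprocal classes, j + z and + s +, are the parental types, so the F1 was j + z / + s +.
The two rarest classes, + + z and j s +, are the double crossovers. Comparing them with the parentals, only the j allele has switched, so j is the middle locus and the order is s – j – z.
Crossovers in the s–j interval produce the single-crossover classes j s z and + + + (46 + 60 = 106) plus the double crossovers (18).
RF(s–j) = (106 + 18) / 1500 = 124/1500 = 0.0827 → 8.3 m.u.

8.3 m.u.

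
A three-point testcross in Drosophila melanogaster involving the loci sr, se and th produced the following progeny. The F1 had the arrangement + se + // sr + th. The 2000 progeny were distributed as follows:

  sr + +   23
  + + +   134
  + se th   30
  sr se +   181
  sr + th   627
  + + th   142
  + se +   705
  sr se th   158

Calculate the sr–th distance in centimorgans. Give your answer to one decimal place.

18.8 centimorgans

The two rarest classes, + se th and sr + +, are the double crossovers. Comparing them with the parentals, only the th allele has switched, so th is the middle locus and the order is se – th – sr.
Crossovers in the th–sr interval produce the single-crossover classes sr se + and + + th (181 + 142 = 323) plus the double crossovers (53).
RF(th–sr) = (323 + 53) / 2000 = 376/2000 = 0.1880 → 18.8 centimorgans.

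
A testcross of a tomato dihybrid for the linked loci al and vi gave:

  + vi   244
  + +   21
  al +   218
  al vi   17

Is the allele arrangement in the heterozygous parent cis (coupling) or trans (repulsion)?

trans

The two most frequent classes are + vi (244) and al + (218); these are the parental (non-recombinant) types.
So the F1 carried + vi on one chromosome and al + on the other — the recessive alleles are on opposite chromosomes (trans / repulsion).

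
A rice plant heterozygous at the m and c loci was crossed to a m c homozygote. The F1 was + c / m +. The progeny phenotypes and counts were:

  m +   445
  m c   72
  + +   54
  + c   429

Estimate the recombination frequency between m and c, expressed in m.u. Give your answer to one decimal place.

The recombinant classes are + + and m c: 54 + 72 = 126.
Recombination frequency = 126/1000 = 0.1260 ≈ 12.6%, i.e. 12.6 m.u.

12.6 m.u.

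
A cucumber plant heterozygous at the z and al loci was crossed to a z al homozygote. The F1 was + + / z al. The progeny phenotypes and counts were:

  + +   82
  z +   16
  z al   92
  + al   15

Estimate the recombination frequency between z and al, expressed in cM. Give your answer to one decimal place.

The recombinant classes are + al and z +: 15 + 16 = 31.
Recombination frequency = 31/205 = 0.1512 ≈ 15.1%, i.e. 15.1 cM.

15.1 cM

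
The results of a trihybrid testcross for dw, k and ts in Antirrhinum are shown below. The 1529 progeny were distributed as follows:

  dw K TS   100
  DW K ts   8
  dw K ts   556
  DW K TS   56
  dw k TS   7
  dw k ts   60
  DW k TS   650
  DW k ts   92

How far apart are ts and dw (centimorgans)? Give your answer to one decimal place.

13.5 centimorgans

The two most frequent reciprocal classes, DW k TS and dw K ts, are the parental types, so the F1 was DW k TS / dw K ts.
The two rarest classes, dw k TS and DW K ts, are the double crossovers. Comparing them with the parentals, only the dw allele has switched, so dw is the middle locus and the order is k – dw – ts.
Crossovers in the dw–ts interval produce the single-crossover classes DW k ts and dw K TS (92 + 100 = 192) plus the double crossovers (15).
RF(dw–ts) = (192 + 15) / 1529 = 207/1529 = 0.1354 → 13.5 centimorgans.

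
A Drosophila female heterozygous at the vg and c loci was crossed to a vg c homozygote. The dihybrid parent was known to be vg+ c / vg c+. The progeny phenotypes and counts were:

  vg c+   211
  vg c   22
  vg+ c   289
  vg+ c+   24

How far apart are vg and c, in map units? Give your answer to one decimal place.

The recombinant classes are vg+ c+ and vg c: 24 + 22 = 46.
Recombination frequency = 46/546 = 0.0842 ≈ 8.4%, i.e. 8.4 map units.

8.4 map units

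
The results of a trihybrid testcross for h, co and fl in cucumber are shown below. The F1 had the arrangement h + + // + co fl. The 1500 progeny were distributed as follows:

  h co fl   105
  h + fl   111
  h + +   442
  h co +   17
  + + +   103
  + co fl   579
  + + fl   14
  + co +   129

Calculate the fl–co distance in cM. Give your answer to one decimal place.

18.1 cM

The two rarest classes, h co + and + + fl, are the double crossovers. Comparing them with the parentals, only the co allele has switched, so co is the middle locus and the order is fl – co – h.
Crossovers in the fl–co interval produce the single-crossover classes h + fl and + co + (111 + 129 = 240) plus the double crossovers (31).
RF(fl–co) = (240 + 31) / 1500 = 271/1500 = 0.1807 → 18.1 cM.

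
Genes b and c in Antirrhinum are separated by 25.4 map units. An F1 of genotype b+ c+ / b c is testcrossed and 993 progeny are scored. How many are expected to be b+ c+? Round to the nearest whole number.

A map distance of 25.4 map units corresponds to a recombination frequency of 0.254.
The F1 is b+ c+ / b c, so b+ c+ is a parental gamete class with expected frequency (1 − r)/2 = 0.746/2 = 0.3730.
Expected number = 0.3730 × 993 = 370.39 ≈ 370.

370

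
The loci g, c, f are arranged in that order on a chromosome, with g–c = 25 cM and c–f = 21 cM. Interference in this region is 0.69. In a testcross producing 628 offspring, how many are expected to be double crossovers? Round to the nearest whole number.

10

Map distances give recombination frequencies of 0.250 and 0.210 for the two intervals.
With interference 0.69 (so coincidence = 0.31), expected double-crossover frequency = 0.250 × 0.210 × 0.31 = 0.01628.
Expected number = 0.01628 × 628 = 10.22 ≈ 10.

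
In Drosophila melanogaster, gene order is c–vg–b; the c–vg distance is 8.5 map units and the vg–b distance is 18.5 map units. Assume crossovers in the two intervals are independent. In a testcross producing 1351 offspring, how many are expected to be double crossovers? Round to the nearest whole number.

Map distances give recombination frequencies of 0.085 and 0.185 for the two intervals.
With no interference, expected double-crossover frequency = 0.085 × 0.185 = 0.01572.
Expected number = 0.01572 × 1351 = 21.24 ≈ 21.

21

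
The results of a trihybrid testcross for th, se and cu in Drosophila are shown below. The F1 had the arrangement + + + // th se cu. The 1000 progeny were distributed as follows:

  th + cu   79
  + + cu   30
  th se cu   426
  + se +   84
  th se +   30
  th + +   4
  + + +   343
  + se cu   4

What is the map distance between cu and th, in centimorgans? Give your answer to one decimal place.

The two rarest classes, th + + and + se cu, are the double crossovers. Comparing them with the parentals, only the th allele has switched, so th is the middle locus and the order is se – th – cu.
Crossovers in the th–cu interval produce the single-crossover classes + + cu and th se + (30 + 30 = 60) plus the double crossovers (8).
RF(th–cu) = (60 + 8) / 1000 = 68/1000 = 0.0680 → 6.8 centimorgans.

6.8 centimorgans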